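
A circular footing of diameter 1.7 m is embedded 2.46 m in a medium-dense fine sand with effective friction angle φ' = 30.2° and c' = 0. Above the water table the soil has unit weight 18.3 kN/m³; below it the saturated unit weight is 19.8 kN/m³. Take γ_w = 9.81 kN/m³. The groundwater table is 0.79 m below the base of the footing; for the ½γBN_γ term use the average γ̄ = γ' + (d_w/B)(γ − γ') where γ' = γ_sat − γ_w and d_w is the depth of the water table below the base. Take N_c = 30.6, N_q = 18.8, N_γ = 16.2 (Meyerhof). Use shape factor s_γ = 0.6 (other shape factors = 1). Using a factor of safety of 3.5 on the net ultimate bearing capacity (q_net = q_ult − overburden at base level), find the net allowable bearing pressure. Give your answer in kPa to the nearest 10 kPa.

Overburden at base level: q = 18.3 × 2.46 = 45.018 kPa.
The water table is 0.79 m below the base (< B = 1.7 m), so the ½γBN_γ term uses γ̄ = γ' + (d_w/B)(γ − γ') = 9.99 + (0.79/1.7)(18.3 − 9.99) = 13.852 kN/m³.
Surcharge term q·N_q = 45.018 × 18.8 = 846.34 kPa; self-weight term 0.5·γ·B·N_γ·s_γ = 0.5 × 13.852 × 1.7 × 16.2 × 0.6 = 114.44 kPa.
q_ult = 846.34 + 114.44 = 960.78 kPa.
q_net = 960.78 − 45.018 = 915.76 kPa.
q_all(net) = 915.76 / 3.5 = 261.65 kPa.

q_all(net) ≈ 260 kPa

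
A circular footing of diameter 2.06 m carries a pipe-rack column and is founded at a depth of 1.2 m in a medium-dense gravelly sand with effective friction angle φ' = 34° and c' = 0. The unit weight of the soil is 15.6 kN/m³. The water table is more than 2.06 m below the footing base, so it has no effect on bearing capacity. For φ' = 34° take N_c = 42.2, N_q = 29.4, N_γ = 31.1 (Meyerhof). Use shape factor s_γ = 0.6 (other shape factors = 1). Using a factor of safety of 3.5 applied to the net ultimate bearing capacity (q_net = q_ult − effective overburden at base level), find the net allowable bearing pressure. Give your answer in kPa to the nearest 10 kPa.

q_all(net) ≈ 240 kPa

q = γ·D_f = 15.6 × 1.2 = 18.72 kPa.
q·N_q = 18.72 × 29.4 = 550.37 kPa
0.5·γ·B·N_γ·s_γ = 0.5 × 15.6 × 2.06 × 31.1 × 0.6 = 299.83 kPa
q_ult = 550.37 + 299.83 = 850.2 kPa.
Net ultimate: q_net = 850.2 − 18.72 = 831.48 kPa.
q_all(net) = 831.48 / 3.5 = 237.56 kPa.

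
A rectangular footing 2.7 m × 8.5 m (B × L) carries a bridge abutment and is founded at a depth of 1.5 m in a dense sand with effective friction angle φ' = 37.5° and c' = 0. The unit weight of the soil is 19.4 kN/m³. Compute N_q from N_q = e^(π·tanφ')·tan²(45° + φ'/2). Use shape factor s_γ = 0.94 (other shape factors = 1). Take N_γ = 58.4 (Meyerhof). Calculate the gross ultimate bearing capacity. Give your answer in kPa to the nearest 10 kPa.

q_ult ≈ 2770 kPa

tan37.5° = 0.7673, so N_q = e^(π×0.7673)·tan²(63.75°) = 11.141 × 4.112 = 45.81.
Effective surcharge at the founding depth q = γ·D_f = 19.4 × 1.5 = 29.1 kPa.
q_ult = q·N_q + 0.5·γ·B·N_γ·s_γ
     = 29.1 × 45.811 + 0.5 × 19.4 × 2.7 × 58.4 × 0.94
     = 1333.1 + 1437.7 = 2770.8 kPa.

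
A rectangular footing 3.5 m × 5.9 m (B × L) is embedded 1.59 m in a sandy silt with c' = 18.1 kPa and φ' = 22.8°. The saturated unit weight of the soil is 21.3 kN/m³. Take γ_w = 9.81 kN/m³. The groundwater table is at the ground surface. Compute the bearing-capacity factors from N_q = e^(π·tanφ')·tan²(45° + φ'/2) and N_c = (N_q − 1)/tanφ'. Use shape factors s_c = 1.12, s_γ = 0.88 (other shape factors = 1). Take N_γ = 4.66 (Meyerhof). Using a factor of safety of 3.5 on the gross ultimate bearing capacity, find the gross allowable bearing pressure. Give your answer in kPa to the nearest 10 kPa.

N_q = e^(π·tan22.8°)·tan²(56.4°) = 8.49; N_c = (N_q − 1)/tanφ' = 17.81.
With the water table at the surface the whole profile is submerged: γ' = 21.3 − 9.81 = 11.49 kN/m³, so q = γ'·D_f = 18.269 kPa; the same γ' applies in the ½γBN_γ term.
q_ult = c·N_c·s_c + q·N_q + 0.5·γ·B·N_γ·s_γ
     = 18.1 × 17.807 × 1.12 + 18.269 × 8.4854 + 0.5 × 11.49 × 3.5 × 4.66 × 0.88
     = 360.99 + 155.02 + 82.457 = 598.46 kPa.
q_all = 598.46 / 3.5 = 170.99 kPa.

q_all ≈ 170 kPa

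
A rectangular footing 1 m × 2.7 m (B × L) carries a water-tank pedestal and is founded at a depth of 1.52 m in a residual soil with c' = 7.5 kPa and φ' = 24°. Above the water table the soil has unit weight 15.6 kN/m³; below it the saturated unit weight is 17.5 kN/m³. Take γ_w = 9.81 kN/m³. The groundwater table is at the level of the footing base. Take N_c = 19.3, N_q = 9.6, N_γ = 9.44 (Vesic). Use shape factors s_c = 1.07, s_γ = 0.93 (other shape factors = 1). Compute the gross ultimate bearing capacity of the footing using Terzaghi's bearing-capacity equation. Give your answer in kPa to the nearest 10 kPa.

q_ult ≈ 420 kPa

q = γ·D_f = 15.6 × 1.52 = 23.712 kPa.
For the ½γBN_γ term take γ' = 17.5 − 9.81 = 7.69 kN/m³ (soil below base is submerged).
c·N_c·s_c = 7.5 × 19.3 × 1.07 = 154.88 kPa
q·N_q = 23.712 × 9.6 = 227.64 kPa
0.5·γ·B·N_γ·s_γ = 0.5 × 7.69 × 1 × 9.44 × 0.93 = 33.756 kPa
q_ult = 154.88 + 227.64 + 33.756 = 416.27 kPa.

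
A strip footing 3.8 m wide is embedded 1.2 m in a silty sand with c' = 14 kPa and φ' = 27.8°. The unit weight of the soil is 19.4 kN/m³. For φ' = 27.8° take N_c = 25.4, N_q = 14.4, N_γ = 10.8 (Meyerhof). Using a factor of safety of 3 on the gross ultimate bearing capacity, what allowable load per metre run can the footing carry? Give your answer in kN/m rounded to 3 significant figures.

Effective surcharge at the founding depth q = γ·D_f = 19.4 × 1.2 = 23.28 kPa.
q_ult = c·N_c + q·N_q + 0.5·γ·B·N_γ
     = 14 × 25.4 + 23.28 × 14.4 + 0.5 × 19.4 × 3.8 × 10.8
     = 355.6 + 335.23 + 398.09 = 1088.9 kPa.
Gross allowable pressure q_all = 1088.9 / 3 = 362.97 kPa.
Allowable wall load = q_all × B = 362.97 × 3.8 = 1379.3 kN per metre run.

≈ 1380 kN/m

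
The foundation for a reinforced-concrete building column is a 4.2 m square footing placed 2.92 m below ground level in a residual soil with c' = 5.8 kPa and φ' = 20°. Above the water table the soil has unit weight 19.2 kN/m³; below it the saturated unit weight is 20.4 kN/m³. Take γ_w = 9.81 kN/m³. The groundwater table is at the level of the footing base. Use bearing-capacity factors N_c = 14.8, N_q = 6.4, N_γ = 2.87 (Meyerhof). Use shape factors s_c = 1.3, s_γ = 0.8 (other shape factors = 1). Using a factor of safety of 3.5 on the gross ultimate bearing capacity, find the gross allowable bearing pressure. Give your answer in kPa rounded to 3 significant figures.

q_all ≈ 149 kPa

q = γ·D_f = 19.2 × 2.92 = 56.064 kPa.
For the ½γBN_γ term take γ' = 20.4 − 9.81 = 10.59 kN/m³ (soil below base is submerged).
c·N_c·s_c = 5.8 × 14.8 × 1.3 = 111.59 kPa
q·N_q = 56.064 × 6.4 = 358.81 kPa
0.5·γ·B·N_γ·s_γ = 0.5 × 10.59 × 4.2 × 2.87 × 0.8 = 51.061 kPa
q_ult = 111.59 + 358.81 + 51.061 = 521.46 kPa.
q_all = 521.46 / 3.5 = 148.99 kPa.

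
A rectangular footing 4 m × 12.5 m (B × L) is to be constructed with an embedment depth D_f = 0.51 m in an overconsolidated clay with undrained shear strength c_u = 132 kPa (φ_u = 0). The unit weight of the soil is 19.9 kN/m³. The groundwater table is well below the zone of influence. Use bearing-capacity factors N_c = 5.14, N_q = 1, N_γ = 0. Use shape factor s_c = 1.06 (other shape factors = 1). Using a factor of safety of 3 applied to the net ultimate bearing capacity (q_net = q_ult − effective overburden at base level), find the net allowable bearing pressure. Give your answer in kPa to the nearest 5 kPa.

Effective surcharge at the founding depth q = γ·D_f = 19.9 × 0.51 = 10.149 kPa.
q_ult = c·N_c·s_c + q·N_q
     = 132 × 5.14 × 1.06 + 10.149 × 1
     = 719.19 + 10.149 = 729.34 kPa.
Net ultimate: q_net = 729.34 − 10.149 = 719.19 kPa.
q_all(net) = 719.19 / 3 = 239.73 kPa.

q_all(net) ≈ 240 kPa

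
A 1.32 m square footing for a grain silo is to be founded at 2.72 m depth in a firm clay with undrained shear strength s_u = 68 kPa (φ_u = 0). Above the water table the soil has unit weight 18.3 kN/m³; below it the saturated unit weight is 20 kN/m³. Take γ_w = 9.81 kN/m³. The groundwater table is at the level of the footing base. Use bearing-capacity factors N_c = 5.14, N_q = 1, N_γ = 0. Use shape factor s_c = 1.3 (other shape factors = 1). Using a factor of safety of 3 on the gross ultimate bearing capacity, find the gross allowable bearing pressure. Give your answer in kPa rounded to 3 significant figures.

Effective surcharge at the founding depth q = γ·D_f = 18.3 × 2.72 = 49.776 kPa.
q_ult = c·N_c·s_c + q·N_q
     = 68 × 5.14 × 1.3 + 49.776 × 1
     = 454.38 + 49.776 = 504.15 kPa.
q_all = 504.15 / 3 = 168.05 kPa.

q_all ≈ 168 kPa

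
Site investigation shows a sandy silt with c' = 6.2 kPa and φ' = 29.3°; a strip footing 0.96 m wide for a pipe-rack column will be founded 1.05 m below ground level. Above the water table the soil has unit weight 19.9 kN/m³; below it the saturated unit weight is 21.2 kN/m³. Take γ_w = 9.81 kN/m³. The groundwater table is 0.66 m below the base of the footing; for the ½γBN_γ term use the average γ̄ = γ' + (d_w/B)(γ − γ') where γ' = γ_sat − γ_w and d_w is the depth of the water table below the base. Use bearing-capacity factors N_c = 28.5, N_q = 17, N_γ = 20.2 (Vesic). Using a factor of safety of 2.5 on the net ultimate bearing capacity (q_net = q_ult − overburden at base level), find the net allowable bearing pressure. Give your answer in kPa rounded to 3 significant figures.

q_all(net) ≈ 271 kPa

Overburden at base level: q = 19.9 × 1.05 = 20.895 kPa.
The water table is 0.66 m below the base (< B = 0.96 m), so the ½γBN_γ term uses γ̄ = γ' + (d_w/B)(γ − γ') = 11.39 + (0.66/0.96)(19.9 − 11.39) = 17.241 kN/m³.
Cohesion term c·N_c = 6.2 × 28.5 = 176.7 kPa; surcharge term q·N_q = 20.895 × 17 = 355.21 kPa; self-weight term 0.5·γ·B·N_γ = 0.5 × 17.241 × 0.96 × 20.2 = 167.17 kPa.
q_ult = 176.7 + 355.21 + 167.17 = 699.08 kPa.
q_net = 699.08 − 20.895 = 678.19 kPa.
q_all(net) = 678.19 / 2.5 = 271.27 kPa.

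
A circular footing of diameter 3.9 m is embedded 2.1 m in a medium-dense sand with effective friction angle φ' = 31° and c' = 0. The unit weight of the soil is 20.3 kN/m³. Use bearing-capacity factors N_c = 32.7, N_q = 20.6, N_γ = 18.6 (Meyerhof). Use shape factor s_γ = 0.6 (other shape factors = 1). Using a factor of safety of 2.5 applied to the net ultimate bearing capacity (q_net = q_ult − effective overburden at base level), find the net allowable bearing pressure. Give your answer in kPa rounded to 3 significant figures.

q_all(net) ≈ 511 kPa

Overburden at base level: q = 20.3 × 2.1 = 42.63 kPa.
Surcharge term q·N_q = 42.63 × 20.6 = 878.18 kPa; self-weight term 0.5·γ·B·N_γ·s_γ = 0.5 × 20.3 × 3.9 × 18.6 × 0.6 = 441.77 kPa.
q_ult = 878.18 + 441.77 = 1319.9 kPa.
Net ultimate: q_net = 1319.9 − 42.63 = 1277.3 kPa.
q_all(net) = 1277.3 / 2.5 = 510.93 kPa.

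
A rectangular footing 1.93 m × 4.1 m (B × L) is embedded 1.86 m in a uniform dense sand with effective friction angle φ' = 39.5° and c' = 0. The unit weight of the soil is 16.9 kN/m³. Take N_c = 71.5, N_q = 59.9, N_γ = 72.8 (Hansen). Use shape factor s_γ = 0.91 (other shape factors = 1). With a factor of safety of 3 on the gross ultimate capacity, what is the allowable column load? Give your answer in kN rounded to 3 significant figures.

P_all ≈ 7820 kN

Overburden at base level: q = 16.9 × 1.86 = 31.434 kPa.
Surcharge term q·N_q = 31.434 × 59.9 = 1882.9 kPa; self-weight term 0.5·γ·B·N_γ·s_γ = 0.5 × 16.9 × 1.93 × 72.8 × 0.91 = 1080.4 kPa.
q_ult = 1882.9 + 1080.4 = 2963.3 kPa.
Gross allowable pressure q_all = 2963.3 / 3 = 987.77 kPa.
Footing area = 7.913 m², so allowable column load = 987.77 × 7.913 = 7816.2 kN.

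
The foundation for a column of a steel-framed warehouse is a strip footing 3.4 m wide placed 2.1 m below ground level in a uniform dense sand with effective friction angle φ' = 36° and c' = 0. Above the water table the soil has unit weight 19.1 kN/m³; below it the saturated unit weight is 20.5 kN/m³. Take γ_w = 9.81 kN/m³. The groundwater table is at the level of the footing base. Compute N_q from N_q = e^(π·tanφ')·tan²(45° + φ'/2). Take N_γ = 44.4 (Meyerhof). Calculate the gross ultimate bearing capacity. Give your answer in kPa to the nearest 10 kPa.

tan36° = 0.7265, so N_q = e^(π×0.7265)·tan²(63°) = 9.801 × 3.852 = 37.75.
Effective surcharge at the founding depth q = γ·D_f = 19.1 × 2.1 = 40.11 kPa.
The water table coincides with the base, so in the self-weight term γ → γ' = 10.69 kN/m³.
q_ult = q·N_q + 0.5·γ·B·N_γ
     = 40.11 × 37.752 + 0.5 × 10.69 × 3.4 × 44.4
     = 1514.3 + 806.88 = 2321.1 kPa.

q_ult ≈ 2320 kPa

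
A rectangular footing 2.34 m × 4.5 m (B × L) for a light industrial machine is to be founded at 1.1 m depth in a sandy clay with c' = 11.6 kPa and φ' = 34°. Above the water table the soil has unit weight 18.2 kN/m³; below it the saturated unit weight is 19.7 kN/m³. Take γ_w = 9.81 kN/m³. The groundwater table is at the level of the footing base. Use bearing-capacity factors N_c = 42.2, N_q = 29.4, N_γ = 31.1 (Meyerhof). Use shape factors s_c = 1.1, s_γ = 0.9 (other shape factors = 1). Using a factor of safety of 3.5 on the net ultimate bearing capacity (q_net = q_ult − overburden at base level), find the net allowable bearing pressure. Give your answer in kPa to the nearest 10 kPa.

q_all(net) ≈ 410 kPa

q = γ·D_f = 18.2 × 1.1 = 20.02 kPa.
For the ½γBN_γ term take γ' = 19.7 − 9.81 = 9.89 kN/m³ (soil below base is submerged).
c·N_c·s_c = 11.6 × 42.2 × 1.1 = 538.47 kPa
q·N_q = 20.02 × 29.4 = 588.59 kPa
0.5·γ·B·N_γ·s_γ = 0.5 × 9.89 × 2.34 × 31.1 × 0.9 = 323.88 kPa
q_ult = 538.47 + 588.59 + 323.88 = 1450.9 kPa.
q_net = 1450.9 − 20.02 = 1430.9 kPa.
q_all(net) = 1430.9 / 3.5 = 408.83 kPa.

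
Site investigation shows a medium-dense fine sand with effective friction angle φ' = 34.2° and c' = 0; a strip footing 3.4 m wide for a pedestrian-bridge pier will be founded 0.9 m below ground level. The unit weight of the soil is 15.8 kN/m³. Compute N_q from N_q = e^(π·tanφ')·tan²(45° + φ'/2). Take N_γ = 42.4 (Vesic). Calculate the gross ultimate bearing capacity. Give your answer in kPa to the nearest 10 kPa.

q_ult ≈ 1570 kPa

tan34.2° = 0.6796, so N_q = e^(π×0.6796)·tan²(62.1°) = 8.457 × 3.567 = 30.17.
q = γ·D_f = 15.8 × 0.9 = 14.22 kPa.
q·N_q = 14.22 × 30.168 = 428.98 kPa
0.5·γ·B·N_γ = 0.5 × 15.8 × 3.4 × 42.4 = 1138.9 kPa
q_ult = 428.98 + 1138.9 = 1567.8 kPa.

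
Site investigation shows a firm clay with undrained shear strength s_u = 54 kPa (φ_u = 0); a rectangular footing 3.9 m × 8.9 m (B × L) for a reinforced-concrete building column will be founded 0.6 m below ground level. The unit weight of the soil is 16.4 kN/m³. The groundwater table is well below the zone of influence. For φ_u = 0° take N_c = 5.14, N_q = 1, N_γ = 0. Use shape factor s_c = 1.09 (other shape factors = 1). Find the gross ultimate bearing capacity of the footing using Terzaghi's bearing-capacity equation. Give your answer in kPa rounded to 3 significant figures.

q_ult ≈ 312 kPa

Effective surcharge at the founding depth q = γ·D_f = 16.4 × 0.6 = 9.84 kPa.
q_ult = c·N_c·s_c + q·N_q
     = 54 × 5.14 × 1.09 + 9.84 × 1
     = 302.54 + 9.84 = 312.38 kPa.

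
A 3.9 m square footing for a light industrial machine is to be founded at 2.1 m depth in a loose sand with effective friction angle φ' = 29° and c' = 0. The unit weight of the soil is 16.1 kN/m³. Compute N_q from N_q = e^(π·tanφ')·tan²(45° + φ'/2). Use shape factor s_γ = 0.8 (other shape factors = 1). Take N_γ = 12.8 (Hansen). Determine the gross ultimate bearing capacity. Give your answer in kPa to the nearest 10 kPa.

q_ult ≈ 880 kPa

tan29° = 0.5543, so N_q = e^(π×0.5543)·tan²(59.5°) = 5.705 × 2.882 = 16.44.
q = γ·D_f = 16.1 × 2.1 = 33.81 kPa.
q·N_q = 33.81 × 16.443 = 555.95 kPa
0.5·γ·B·N_γ·s_γ = 0.5 × 16.1 × 3.9 × 12.8 × 0.8 = 321.48 kPa
q_ult = 555.95 + 321.48 = 877.43 kPa.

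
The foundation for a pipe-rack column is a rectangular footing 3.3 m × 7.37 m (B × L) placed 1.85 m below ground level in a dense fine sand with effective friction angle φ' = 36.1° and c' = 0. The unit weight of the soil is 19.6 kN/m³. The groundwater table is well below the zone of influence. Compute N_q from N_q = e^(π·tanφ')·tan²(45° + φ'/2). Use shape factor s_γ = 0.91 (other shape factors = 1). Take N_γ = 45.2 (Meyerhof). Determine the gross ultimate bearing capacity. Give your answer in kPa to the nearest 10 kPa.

tan36.1° = 0.7292, so N_q = e^(π×0.7292)·tan²(63.05°) = 9.884 × 3.869 = 38.24.
q = γ·D_f = 19.6 × 1.85 = 36.26 kPa.
q·N_q = 36.26 × 38.235 = 1386.4 kPa
0.5·γ·B·N_γ·s_γ = 0.5 × 19.6 × 3.3 × 45.2 × 0.91 = 1330.2 kPa
q_ult = 1386.4 + 1330.2 = 2716.6 kPa.

q_ult ≈ 2720 kPa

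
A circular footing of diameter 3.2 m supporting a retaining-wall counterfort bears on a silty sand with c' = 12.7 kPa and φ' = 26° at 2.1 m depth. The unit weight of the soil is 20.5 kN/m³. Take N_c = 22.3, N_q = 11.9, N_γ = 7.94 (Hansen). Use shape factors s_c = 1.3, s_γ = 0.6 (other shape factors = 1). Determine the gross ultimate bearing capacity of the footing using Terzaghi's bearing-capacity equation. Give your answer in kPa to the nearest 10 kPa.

q_ult ≈ 1040 kPa

q = γ·D_f = 20.5 × 2.1 = 43.05 kPa.
c·N_c·s_c = 12.7 × 22.3 × 1.3 = 368.17 kPa
q·N_q = 43.05 × 11.9 = 512.3 kPa
0.5·γ·B·N_γ·s_γ = 0.5 × 20.5 × 3.2 × 7.94 × 0.6 = 156.26 kPa
q_ult = 368.17 + 512.3 + 156.26 = 1036.7 kPa.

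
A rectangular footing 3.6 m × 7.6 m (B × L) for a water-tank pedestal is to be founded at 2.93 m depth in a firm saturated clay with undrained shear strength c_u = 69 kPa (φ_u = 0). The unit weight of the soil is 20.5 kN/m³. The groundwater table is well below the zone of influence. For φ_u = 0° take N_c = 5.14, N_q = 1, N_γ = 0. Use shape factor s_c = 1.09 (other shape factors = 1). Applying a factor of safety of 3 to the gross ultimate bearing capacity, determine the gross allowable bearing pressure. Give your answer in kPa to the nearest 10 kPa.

q_all ≈ 150 kPa

Overburden at base level: q = 20.5 × 2.93 = 60.065 kPa.
Cohesion term c·N_c·s_c = 69 × 5.14 × 1.09 = 386.58 kPa; surcharge term q·N_q = 60.065 × 1 = 60.065 kPa.
q_ult = 386.58 + 60.065 = 446.64 kPa.
q_all = q_ult / FS = 446.64 / 3 = 148.88 kPa.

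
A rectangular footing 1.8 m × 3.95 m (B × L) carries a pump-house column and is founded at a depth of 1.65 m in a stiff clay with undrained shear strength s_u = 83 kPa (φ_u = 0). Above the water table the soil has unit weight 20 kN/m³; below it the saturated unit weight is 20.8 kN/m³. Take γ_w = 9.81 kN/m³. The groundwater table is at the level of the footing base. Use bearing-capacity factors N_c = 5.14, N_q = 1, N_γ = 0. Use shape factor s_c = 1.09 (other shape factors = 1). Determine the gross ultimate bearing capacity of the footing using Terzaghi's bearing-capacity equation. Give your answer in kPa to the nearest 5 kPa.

q_ult ≈ 500 kPa

q = γ·D_f = 20 × 1.65 = 33 kPa.
c·N_c·s_c = 83 × 5.14 × 1.09 = 465.02 kPa
q·N_q = 33 × 1 = 33 kPa
q_ult = 465.02 + 33 = 498.02 kPa.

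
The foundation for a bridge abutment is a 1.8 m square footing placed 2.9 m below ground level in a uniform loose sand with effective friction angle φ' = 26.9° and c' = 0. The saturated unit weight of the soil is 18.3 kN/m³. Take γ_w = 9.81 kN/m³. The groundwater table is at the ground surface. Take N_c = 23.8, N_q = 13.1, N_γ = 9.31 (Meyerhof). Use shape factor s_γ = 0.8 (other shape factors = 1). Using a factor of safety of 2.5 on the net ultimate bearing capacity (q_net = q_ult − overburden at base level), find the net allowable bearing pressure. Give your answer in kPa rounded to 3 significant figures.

q_all(net) ≈ 142 kPa

γ' = 18.3 − 9.81 = 8.49 kN/m³ (submerged throughout). q = 8.49 × 2.9 = 24.621 kPa; the same γ' applies in the ½γBN_γ term.
q·N_q = 24.621 × 13.1 = 322.54 kPa
0.5·γ·B·N_γ·s_γ = 0.5 × 8.49 × 1.8 × 9.31 × 0.8 = 56.91 kPa
q_ult = 322.54 + 56.91 = 379.45 kPa.
q_net = 379.45 − 24.621 = 354.82 kPa.
q_all(net) = 354.82 / 2.5 = 141.93 kPa.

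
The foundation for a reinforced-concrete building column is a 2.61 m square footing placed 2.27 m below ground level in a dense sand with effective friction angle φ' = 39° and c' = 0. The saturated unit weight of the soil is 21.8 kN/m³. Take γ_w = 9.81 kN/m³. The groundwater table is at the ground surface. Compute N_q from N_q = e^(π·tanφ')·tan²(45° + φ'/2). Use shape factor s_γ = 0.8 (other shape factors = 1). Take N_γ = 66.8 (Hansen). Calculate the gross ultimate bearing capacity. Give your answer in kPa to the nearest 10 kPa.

tan39° = 0.8098, so N_q = e^(π×0.8098)·tan²(64.5°) = 12.731 × 4.395 = 55.96.
Water table at ground surface, so effective unit weight γ' = 21.8 − 9.81 = 11.99 kN/m³ is used throughout; overburden q = 11.99 × 2.27 = 27.217 kPa; the same γ' applies in the ½γBN_γ term.
Surcharge term q·N_q = 27.217 × 55.957 = 1523 kPa; self-weight term 0.5·γ·B·N_γ·s_γ = 0.5 × 11.99 × 2.61 × 66.8 × 0.8 = 836.17 kPa.
q_ult = 1523 + 836.17 = 2359.2 kPa.

q_ult ≈ 2360 kPa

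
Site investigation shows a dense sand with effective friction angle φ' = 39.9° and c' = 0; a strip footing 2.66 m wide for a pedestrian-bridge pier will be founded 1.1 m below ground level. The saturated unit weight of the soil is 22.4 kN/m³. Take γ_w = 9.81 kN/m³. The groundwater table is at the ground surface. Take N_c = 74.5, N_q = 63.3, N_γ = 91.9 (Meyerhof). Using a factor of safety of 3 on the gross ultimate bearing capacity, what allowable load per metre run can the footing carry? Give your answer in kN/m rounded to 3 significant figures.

≈ 2140 kN/m

γ' = 22.4 − 9.81 = 12.59 kN/m³ (submerged throughout). q = 12.59 × 1.1 = 13.849 kPa; the same γ' applies in the ½γBN_γ term.
q·N_q = 13.849 × 63.3 = 876.64 kPa
0.5·γ·B·N_γ = 0.5 × 12.59 × 2.66 × 91.9 = 1538.8 kPa
q_ult = 876.64 + 1538.8 = 2415.5 kPa.
Gross allowable pressure q_all = 2415.5 / 3 = 805.16 kPa.
Allowable wall load = q_all × B = 805.16 × 2.66 = 2141.7 kN per metre run.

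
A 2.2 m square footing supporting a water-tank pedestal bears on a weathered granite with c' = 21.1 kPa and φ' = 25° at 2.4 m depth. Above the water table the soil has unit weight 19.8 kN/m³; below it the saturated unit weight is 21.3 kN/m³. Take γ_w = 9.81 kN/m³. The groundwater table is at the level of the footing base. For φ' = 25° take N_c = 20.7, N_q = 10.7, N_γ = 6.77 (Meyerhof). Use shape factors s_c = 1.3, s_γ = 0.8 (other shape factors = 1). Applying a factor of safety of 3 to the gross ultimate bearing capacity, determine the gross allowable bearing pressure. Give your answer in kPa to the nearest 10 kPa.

q = γ·D_f = 19.8 × 2.4 = 47.52 kPa.
For the ½γBN_γ term take γ' = 21.3 − 9.81 = 11.49 kN/m³ (soil below base is submerged).
c·N_c·s_c = 21.1 × 20.7 × 1.3 = 567.8 kPa
q·N_q = 47.52 × 10.7 = 508.46 kPa
0.5·γ·B·N_γ·s_γ = 0.5 × 11.49 × 2.2 × 6.77 × 0.8 = 68.453 kPa
q_ult = 567.8 + 508.46 + 68.453 = 1144.7 kPa.
q_all = q_ult / FS = 1144.7 / 3 = 381.57 kPa.

q_all ≈ 380 kPa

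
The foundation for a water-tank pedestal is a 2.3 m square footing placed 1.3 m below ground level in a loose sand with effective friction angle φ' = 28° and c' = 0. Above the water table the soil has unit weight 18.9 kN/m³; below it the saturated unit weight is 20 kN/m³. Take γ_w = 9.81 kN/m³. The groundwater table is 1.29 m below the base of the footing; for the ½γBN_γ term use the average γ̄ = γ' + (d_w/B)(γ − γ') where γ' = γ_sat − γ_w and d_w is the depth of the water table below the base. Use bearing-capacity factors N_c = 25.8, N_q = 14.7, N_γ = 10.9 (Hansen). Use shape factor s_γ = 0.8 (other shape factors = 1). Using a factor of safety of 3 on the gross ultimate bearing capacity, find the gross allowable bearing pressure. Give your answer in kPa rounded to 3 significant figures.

Effective surcharge at the founding depth q = γ·D_f = 18.9 × 1.3 = 24.57 kPa.
With d_w = 1.29 m < B, γ̄ = 10.19 + (1.29/2.3) × (18.9 − 10.19) = 15.075 kN/m³.
q_ult = q·N_q + 0.5·γ·B·N_γ·s_γ
     = 24.57 × 14.7 + 0.5 × 15.075 × 2.3 × 10.9 × 0.8
     = 361.18 + 151.17 = 512.35 kPa.
q_all = 512.35 / 3 = 170.78 kPa.

q_all ≈ 171 kPa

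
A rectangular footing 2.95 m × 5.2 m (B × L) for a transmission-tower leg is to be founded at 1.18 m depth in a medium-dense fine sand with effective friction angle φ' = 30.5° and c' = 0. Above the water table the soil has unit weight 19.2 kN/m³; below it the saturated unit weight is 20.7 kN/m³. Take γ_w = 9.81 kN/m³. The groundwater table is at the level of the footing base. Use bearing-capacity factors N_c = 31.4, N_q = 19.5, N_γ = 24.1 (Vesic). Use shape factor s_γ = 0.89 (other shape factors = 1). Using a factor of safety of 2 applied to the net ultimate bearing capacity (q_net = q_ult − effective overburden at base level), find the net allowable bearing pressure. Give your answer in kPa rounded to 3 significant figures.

q = γ·D_f = 19.2 × 1.18 = 22.656 kPa.
For the ½γBN_γ term take γ' = 20.7 − 9.81 = 10.89 kN/m³ (soil below base is submerged).
q·N_q = 22.656 × 19.5 = 441.79 kPa
0.5·γ·B·N_γ·s_γ = 0.5 × 10.89 × 2.95 × 24.1 × 0.89 = 344.53 kPa
q_ult = 441.79 + 344.53 = 786.32 kPa.
Net ultimate: q_net = 786.32 − 22.656 = 763.67 kPa.
q_all(net) = 763.67 / 2 = 381.83 kPa.

q_all(net) ≈ 382 kPa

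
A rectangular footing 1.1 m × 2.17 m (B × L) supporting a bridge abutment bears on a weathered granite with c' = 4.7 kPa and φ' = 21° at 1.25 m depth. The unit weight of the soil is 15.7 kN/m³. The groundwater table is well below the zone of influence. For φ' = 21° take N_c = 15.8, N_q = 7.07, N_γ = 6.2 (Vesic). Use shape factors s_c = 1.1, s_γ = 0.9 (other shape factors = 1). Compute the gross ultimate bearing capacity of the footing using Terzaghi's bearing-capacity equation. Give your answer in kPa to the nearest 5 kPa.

q = γ·D_f = 15.7 × 1.25 = 19.625 kPa.
c·N_c·s_c = 4.7 × 15.8 × 1.1 = 81.686 kPa
q·N_q = 19.625 × 7.07 = 138.75 kPa
0.5·γ·B·N_γ·s_γ = 0.5 × 15.7 × 1.1 × 6.2 × 0.9 = 48.183 kPa
q_ult = 81.686 + 138.75 + 48.183 = 268.62 kPa.

q_ult ≈ 270 kPa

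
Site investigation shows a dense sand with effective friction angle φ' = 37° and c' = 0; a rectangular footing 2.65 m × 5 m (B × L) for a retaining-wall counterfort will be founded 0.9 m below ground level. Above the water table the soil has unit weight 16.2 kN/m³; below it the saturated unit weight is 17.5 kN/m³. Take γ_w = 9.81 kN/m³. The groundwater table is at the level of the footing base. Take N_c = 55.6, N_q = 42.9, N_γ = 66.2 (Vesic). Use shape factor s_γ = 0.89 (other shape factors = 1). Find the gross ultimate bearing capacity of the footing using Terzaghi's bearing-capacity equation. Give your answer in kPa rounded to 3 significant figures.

Effective surcharge at the founding depth q = γ·D_f = 16.2 × 0.9 = 14.58 kPa.
The water table coincides with the base, so in the self-weight term γ → γ' = 7.69 kN/m³.
q_ult = q·N_q + 0.5·γ·B·N_γ·s_γ
     = 14.58 × 42.9 + 0.5 × 7.69 × 2.65 × 66.2 × 0.89
     = 625.48 + 600.33 = 1225.8 kPa.

q_ult ≈ 1230 kPa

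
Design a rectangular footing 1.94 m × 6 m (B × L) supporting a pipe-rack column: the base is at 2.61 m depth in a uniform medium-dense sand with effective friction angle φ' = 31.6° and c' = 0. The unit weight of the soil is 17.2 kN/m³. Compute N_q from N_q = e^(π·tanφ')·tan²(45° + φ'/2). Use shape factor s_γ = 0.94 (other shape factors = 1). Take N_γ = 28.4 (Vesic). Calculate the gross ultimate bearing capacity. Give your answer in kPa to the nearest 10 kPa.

tan31.6° = 0.6152, so N_q = e^(π×0.6152)·tan²(60.8°) = 6.908 × 3.202 = 22.12.
Effective surcharge at the founding depth q = γ·D_f = 17.2 × 2.61 = 44.892 kPa.
q_ult = q·N_q + 0.5·γ·B·N_γ·s_γ
     = 44.892 × 22.117 + 0.5 × 17.2 × 1.94 × 28.4 × 0.94
     = 992.89 + 445.4 = 1438.3 kPa.

q_ult ≈ 1440 kPa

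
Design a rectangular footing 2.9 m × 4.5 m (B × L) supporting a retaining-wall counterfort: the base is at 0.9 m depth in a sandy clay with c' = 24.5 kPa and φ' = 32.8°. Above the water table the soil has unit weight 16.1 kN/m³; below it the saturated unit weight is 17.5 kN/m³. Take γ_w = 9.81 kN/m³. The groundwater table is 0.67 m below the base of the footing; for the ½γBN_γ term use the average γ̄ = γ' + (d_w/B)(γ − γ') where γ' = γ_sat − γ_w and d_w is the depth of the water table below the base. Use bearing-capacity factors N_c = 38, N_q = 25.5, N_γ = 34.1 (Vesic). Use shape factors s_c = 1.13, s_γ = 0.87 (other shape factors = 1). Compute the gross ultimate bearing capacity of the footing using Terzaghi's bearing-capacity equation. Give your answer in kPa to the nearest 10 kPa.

q = γ·D_f = 16.1 × 0.9 = 14.49 kPa.
γ' = 7.69 kN/m³; averaging over the depth B below the base, γ̄ = γ' + (d_w/B)(γ − γ') = 9.633 kN/m³.
c·N_c·s_c = 24.5 × 38 × 1.13 = 1052 kPa
q·N_q = 14.49 × 25.5 = 369.5 kPa
0.5·γ·B·N_γ·s_γ = 0.5 × 9.633 × 2.9 × 34.1 × 0.87 = 414.38 kPa
q_ult = 1052 + 369.5 + 414.38 = 1835.9 kPa.

q_ult ≈ 1840 kPa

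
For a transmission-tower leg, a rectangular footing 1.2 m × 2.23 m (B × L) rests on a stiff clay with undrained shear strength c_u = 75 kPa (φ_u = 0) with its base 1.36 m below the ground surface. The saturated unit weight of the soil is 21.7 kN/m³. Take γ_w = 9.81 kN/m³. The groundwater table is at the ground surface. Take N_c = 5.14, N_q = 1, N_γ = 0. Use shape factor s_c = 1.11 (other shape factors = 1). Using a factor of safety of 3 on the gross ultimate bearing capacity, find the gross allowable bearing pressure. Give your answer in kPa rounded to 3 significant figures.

With the water table at the surface the whole profile is submerged: γ' = 21.7 − 9.81 = 11.89 kN/m³, so q = γ'·D_f = 16.17 kPa.
q_ult = c·N_c·s_c + q·N_q
     = 75 × 5.14 × 1.11 + 16.17 × 1
     = 427.91 + 16.17 = 444.08 kPa.
q_all = 444.08 / 3 = 148.03 kPa.

q_all ≈ 148 kPa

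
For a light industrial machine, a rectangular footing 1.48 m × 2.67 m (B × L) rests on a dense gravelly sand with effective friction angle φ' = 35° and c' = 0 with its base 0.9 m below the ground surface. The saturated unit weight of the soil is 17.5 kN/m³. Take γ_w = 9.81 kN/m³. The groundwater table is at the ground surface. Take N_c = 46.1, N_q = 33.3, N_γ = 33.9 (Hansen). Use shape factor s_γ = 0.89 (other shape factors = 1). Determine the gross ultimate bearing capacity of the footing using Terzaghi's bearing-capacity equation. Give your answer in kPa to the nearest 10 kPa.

q_ult ≈ 400 kPa

Water table at ground surface, so effective unit weight γ' = 17.5 − 9.81 = 7.69 kN/m³ is used throughout; overburden q = 7.69 × 0.9 = 6.921 kPa; the same γ' applies in the ½γBN_γ term.
Surcharge term q·N_q = 6.921 × 33.3 = 230.47 kPa; self-weight term 0.5·γ·B·N_γ·s_γ = 0.5 × 7.69 × 1.48 × 33.9 × 0.89 = 171.69 kPa.
q_ult = 230.47 + 171.69 = 402.16 kPa.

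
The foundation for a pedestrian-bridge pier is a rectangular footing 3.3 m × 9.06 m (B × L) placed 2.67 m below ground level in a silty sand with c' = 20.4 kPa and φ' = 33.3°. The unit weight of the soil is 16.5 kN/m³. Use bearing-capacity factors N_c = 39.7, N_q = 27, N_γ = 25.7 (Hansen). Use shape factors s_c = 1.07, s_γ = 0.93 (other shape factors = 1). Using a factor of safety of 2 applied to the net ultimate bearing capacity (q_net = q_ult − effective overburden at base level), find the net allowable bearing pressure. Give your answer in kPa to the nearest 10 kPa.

q_all(net) ≈ 1330 kPa

Overburden at base level: q = 16.5 × 2.67 = 44.055 kPa.
Cohesion term c·N_c·s_c = 20.4 × 39.7 × 1.07 = 866.57 kPa; surcharge term q·N_q = 44.055 × 27 = 1189.5 kPa; self-weight term 0.5·γ·B·N_γ·s_γ = 0.5 × 16.5 × 3.3 × 25.7 × 0.93 = 650.7 kPa.
q_ult = 866.57 + 1189.5 + 650.7 = 2706.8 kPa.
Net ultimate: q_net = 2706.8 − 44.055 = 2662.7 kPa.
q_all(net) = 2662.7 / 2 = 1331.4 kPa.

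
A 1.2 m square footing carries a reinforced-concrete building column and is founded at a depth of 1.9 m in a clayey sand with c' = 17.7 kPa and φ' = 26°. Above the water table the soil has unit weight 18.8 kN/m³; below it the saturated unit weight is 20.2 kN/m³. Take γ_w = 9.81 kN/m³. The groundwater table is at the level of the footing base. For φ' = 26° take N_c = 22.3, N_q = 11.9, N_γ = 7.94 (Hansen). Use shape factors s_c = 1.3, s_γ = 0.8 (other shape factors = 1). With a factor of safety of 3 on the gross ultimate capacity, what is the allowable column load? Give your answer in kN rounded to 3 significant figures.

P_all ≈ 469 kN

q = γ·D_f = 18.8 × 1.9 = 35.72 kPa.
For the ½γBN_γ term take γ' = 20.2 − 9.81 = 10.39 kN/m³ (soil below base is submerged).
c·N_c·s_c = 17.7 × 22.3 × 1.3 = 513.12 kPa
q·N_q = 35.72 × 11.9 = 425.07 kPa
0.5·γ·B·N_γ·s_γ = 0.5 × 10.39 × 1.2 × 7.94 × 0.8 = 39.598 kPa
q_ult = 513.12 + 425.07 + 39.598 = 977.79 kPa.
Gross allowable pressure q_all = 977.79 / 3 = 325.93 kPa.
Footing area = 1.44 m², so allowable column load = 325.93 × 1.44 = 469.34 kN.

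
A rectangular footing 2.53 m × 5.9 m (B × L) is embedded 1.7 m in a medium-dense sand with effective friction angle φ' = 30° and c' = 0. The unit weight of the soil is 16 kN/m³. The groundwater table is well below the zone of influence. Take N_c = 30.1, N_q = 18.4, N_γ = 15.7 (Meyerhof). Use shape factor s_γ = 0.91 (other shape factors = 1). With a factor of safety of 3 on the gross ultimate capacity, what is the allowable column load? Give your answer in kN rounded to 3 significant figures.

P_all ≈ 3930 kN

q = γ·D_f = 16 × 1.7 = 27.2 kPa.
q·N_q = 27.2 × 18.4 = 500.48 kPa
0.5·γ·B·N_γ·s_γ = 0.5 × 16 × 2.53 × 15.7 × 0.91 = 289.17 kPa
q_ult = 500.48 + 289.17 = 789.65 kPa.
Gross allowable pressure q_all = 789.65 / 3 = 263.22 kPa.
Footing area = 14.927 m², so allowable column load = 263.22 × 14.927 = 3929 kN.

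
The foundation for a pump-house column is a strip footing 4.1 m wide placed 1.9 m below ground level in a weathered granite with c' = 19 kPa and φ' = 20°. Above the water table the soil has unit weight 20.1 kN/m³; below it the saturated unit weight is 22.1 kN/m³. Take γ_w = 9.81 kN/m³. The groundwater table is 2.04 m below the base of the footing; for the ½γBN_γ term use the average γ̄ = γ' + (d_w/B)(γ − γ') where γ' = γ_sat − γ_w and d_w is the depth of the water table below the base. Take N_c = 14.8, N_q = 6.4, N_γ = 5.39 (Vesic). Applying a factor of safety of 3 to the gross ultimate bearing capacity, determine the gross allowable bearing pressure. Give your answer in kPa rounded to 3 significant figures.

q = γ·D_f = 20.1 × 1.9 = 38.19 kPa.
γ' = 12.29 kN/m³; averaging over the depth B below the base, γ̄ = γ' + (d_w/B)(γ − γ') = 16.176 kN/m³.
c·N_c = 19 × 14.8 = 281.2 kPa
q·N_q = 38.19 × 6.4 = 244.42 kPa
0.5·γ·B·N_γ = 0.5 × 16.176 × 4.1 × 5.39 = 178.74 kPa
q_ult = 281.2 + 244.42 + 178.74 = 704.35 kPa.
q_all = q_ult / FS = 704.35 / 3 = 234.78 kPa.

q_all ≈ 235 kPa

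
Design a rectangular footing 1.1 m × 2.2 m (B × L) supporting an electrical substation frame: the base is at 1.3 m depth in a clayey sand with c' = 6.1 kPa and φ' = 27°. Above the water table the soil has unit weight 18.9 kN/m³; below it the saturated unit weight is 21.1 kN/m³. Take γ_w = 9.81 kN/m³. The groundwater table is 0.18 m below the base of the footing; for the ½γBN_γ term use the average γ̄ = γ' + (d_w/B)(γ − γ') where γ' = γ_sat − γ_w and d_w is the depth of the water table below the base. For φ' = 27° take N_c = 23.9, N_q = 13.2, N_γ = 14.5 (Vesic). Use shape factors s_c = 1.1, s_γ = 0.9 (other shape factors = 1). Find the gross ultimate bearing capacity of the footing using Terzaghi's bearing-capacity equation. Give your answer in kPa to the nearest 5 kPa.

q_ult ≈ 575 kPa

Effective surcharge at the founding depth q = γ·D_f = 18.9 × 1.3 = 24.57 kPa.
With d_w = 0.18 m < B, γ̄ = 11.29 + (0.18/1.1) × (18.9 − 11.29) = 12.535 kN/m³.
q_ult = c·N_c·s_c + q·N_q + 0.5·γ·B·N_γ·s_γ
     = 6.1 × 23.9 × 1.1 + 24.57 × 13.2 + 0.5 × 12.535 × 1.1 × 14.5 × 0.9
     = 160.37 + 324.32 + 89.972 = 574.66 kPa.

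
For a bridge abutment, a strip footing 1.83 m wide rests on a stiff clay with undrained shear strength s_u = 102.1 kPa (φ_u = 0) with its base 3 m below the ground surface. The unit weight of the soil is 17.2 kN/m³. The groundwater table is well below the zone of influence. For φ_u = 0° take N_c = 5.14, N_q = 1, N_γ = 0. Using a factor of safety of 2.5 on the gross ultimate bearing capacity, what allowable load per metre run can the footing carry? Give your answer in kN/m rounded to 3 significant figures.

q = γ·D_f = 17.2 × 3 = 51.6 kPa.
c·N_c = 102.1 × 5.14 = 524.79 kPa
q·N_q = 51.6 × 1 = 51.6 kPa
q_ult = 524.79 + 51.6 = 576.39 kPa.
Gross allowable pressure q_all = 576.39 / 2.5 = 230.56 kPa.
Allowable wall load = q_all × B = 230.56 × 1.83 = 421.92 kN per metre run.

≈ 422 kN/m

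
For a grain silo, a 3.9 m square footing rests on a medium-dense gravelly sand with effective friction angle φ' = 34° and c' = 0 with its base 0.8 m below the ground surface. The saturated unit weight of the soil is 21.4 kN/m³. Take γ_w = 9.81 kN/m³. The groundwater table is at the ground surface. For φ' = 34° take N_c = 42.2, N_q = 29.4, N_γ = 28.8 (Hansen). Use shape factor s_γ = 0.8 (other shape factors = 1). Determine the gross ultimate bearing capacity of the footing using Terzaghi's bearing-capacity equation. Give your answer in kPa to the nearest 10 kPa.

Water table at ground surface, so effective unit weight γ' = 21.4 − 9.81 = 11.59 kN/m³ is used throughout; overburden q = 11.59 × 0.8 = 9.272 kPa; the same γ' applies in the ½γBN_γ term.
Surcharge term q·N_q = 9.272 × 29.4 = 272.6 kPa; self-weight term 0.5·γ·B·N_γ·s_γ = 0.5 × 11.59 × 3.9 × 28.8 × 0.8 = 520.72 kPa.
q_ult = 272.6 + 520.72 = 793.31 kPa.

q_ult ≈ 790 kPa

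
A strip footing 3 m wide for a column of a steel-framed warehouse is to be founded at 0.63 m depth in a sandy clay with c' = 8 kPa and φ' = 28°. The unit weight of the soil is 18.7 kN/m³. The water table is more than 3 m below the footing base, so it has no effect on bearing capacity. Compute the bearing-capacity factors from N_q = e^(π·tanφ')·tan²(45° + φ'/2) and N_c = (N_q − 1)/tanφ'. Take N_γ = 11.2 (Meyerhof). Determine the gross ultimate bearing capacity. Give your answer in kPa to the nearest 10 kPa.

q_ult ≈ 690 kPa

tan28° = 0.5317, so N_q = e^(π×0.5317)·tan²(59°) = 5.314 × 2.77 = 14.72.
N_c = (14.72 − 1)/tan28° = 25.8.
q = γ·D_f = 18.7 × 0.63 = 11.781 kPa.
c·N_c = 8 × 25.803 = 206.43 kPa
q·N_q = 11.781 × 14.72 = 173.41 kPa
0.5·γ·B·N_γ = 0.5 × 18.7 × 3 × 11.2 = 314.16 kPa
q_ult = 206.43 + 173.41 + 314.16 = 694 kPa.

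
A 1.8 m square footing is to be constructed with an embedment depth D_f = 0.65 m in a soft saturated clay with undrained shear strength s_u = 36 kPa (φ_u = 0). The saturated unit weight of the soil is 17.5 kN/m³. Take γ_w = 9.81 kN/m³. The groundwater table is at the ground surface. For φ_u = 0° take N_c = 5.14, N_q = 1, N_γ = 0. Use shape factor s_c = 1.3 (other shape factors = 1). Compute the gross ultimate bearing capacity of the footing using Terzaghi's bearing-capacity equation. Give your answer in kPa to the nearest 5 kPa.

Water table at ground surface, so effective unit weight γ' = 17.5 − 9.81 = 7.69 kN/m³ is used throughout; overburden q = 7.69 × 0.65 = 4.9985 kPa.
Cohesion term c·N_c·s_c = 36 × 5.14 × 1.3 = 240.55 kPa; surcharge term q·N_q = 4.9985 × 1 = 4.9985 kPa.
q_ult = 240.55 + 4.9985 = 245.55 kPa.

q_ult ≈ 245 kPa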